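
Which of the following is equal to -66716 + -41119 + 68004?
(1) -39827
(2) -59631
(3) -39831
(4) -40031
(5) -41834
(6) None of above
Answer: 3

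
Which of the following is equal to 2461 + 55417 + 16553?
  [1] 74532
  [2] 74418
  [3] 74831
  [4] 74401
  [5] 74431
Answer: 5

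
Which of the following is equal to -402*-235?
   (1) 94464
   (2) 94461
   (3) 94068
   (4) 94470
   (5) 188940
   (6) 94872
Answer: 4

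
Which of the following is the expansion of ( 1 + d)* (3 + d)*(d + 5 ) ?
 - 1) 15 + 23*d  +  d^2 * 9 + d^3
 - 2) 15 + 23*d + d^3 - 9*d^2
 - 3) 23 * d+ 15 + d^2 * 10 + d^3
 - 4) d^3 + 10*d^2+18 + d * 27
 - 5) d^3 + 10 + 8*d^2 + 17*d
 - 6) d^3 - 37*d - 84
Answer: 1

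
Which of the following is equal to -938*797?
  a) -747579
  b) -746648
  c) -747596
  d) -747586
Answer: d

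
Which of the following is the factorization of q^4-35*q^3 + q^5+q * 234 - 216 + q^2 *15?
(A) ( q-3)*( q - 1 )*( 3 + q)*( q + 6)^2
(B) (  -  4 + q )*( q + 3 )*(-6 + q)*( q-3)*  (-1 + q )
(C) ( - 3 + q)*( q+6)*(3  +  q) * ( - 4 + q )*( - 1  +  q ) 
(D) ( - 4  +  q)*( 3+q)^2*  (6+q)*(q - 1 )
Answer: C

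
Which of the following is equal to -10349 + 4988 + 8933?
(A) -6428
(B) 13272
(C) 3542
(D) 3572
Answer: D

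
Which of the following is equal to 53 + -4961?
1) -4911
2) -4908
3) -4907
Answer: 2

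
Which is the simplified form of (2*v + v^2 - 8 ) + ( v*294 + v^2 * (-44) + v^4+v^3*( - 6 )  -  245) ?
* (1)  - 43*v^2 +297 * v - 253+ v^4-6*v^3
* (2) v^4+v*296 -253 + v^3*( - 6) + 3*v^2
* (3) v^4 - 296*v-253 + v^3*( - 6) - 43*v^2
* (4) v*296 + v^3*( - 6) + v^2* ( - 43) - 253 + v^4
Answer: 4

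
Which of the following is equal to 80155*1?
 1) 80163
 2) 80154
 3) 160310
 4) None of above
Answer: 4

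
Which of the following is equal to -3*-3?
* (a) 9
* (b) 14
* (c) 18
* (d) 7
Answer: a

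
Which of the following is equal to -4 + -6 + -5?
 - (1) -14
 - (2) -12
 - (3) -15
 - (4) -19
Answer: 3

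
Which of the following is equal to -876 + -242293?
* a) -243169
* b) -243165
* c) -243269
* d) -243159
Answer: a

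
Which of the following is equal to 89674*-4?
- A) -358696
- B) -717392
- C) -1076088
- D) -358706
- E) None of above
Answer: A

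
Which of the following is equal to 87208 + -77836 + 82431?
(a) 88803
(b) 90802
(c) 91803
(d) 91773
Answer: c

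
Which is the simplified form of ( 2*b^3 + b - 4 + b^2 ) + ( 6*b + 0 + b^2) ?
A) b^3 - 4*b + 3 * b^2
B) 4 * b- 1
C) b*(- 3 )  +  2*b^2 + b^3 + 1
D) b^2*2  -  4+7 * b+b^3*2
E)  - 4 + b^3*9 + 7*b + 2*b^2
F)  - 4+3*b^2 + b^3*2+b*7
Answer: D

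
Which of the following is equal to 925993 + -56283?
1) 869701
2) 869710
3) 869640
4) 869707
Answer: 2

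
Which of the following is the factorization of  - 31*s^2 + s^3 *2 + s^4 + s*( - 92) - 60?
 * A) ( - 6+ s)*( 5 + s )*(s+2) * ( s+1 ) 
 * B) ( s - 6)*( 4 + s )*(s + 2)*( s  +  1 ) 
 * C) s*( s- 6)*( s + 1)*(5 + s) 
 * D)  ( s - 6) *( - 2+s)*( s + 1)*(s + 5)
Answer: A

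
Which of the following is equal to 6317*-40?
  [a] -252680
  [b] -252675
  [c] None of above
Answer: a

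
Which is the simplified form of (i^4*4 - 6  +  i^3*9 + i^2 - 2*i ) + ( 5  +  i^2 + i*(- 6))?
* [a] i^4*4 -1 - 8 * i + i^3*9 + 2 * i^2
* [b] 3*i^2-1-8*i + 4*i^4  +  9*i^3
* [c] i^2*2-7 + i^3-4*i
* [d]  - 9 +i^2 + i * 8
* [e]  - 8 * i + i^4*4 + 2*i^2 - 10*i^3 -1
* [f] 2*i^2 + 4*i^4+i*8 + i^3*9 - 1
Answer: a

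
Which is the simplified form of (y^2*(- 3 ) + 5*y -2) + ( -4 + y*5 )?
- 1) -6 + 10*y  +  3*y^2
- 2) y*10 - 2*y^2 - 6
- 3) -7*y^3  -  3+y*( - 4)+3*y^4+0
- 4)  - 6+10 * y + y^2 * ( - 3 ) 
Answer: 4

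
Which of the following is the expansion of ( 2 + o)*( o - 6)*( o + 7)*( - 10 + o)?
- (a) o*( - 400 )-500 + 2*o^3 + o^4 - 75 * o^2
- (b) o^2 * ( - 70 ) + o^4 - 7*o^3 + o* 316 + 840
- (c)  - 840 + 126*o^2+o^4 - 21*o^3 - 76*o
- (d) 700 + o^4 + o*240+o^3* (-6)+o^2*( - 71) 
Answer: b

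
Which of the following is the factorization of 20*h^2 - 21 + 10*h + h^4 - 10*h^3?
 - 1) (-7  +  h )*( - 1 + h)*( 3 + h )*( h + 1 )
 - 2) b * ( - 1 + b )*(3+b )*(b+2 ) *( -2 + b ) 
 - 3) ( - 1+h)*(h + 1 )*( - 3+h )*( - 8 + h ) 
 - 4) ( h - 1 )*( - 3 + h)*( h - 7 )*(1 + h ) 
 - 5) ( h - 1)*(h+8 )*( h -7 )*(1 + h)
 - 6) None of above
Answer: 4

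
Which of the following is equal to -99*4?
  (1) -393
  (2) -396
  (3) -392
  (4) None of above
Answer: 2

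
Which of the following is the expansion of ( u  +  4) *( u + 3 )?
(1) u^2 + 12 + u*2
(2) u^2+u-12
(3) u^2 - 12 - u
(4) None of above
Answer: 4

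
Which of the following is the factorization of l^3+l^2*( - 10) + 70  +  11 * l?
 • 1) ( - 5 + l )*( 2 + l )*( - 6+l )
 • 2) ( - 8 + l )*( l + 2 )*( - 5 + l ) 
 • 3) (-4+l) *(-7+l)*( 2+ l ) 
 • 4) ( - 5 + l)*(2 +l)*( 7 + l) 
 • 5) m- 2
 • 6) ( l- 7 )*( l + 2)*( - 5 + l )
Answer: 6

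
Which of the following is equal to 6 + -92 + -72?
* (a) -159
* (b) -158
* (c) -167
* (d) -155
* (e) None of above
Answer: b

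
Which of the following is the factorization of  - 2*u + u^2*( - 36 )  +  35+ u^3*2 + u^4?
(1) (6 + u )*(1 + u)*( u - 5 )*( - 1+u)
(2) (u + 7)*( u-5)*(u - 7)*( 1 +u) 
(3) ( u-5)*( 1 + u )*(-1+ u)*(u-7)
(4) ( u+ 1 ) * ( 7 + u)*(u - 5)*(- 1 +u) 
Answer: 4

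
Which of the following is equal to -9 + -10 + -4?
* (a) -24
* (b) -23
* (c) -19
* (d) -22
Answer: b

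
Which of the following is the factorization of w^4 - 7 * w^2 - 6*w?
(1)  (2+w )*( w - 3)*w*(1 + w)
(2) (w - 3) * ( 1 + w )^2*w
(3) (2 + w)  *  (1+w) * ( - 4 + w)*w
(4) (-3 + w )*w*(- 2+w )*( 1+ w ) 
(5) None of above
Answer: 1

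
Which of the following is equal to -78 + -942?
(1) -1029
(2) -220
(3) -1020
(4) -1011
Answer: 3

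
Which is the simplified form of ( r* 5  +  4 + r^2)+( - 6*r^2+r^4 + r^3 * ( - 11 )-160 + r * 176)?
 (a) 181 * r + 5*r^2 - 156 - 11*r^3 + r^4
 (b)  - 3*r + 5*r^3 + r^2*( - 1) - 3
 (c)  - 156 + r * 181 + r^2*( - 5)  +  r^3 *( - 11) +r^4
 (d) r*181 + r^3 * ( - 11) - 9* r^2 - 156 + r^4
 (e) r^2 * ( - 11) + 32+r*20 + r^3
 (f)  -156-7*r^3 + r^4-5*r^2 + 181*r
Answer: c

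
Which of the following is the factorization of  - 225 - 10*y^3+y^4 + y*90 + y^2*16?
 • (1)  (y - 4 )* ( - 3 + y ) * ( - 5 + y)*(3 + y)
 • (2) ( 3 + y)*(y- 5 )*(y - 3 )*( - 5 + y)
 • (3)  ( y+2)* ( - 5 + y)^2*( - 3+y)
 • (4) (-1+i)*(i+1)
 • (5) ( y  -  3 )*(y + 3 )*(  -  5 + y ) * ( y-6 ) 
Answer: 2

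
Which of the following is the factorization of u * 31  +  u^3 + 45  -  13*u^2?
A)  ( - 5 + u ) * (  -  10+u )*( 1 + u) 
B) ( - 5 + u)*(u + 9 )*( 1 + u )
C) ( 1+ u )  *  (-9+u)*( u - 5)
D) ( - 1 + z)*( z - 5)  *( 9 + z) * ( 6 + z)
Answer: C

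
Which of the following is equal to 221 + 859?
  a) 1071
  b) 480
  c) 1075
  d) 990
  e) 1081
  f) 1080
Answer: f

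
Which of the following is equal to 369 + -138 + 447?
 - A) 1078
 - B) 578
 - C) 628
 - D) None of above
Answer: D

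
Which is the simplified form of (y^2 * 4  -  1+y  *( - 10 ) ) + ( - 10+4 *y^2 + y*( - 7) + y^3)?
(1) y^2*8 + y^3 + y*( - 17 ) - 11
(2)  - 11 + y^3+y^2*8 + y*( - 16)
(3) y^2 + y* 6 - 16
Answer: 1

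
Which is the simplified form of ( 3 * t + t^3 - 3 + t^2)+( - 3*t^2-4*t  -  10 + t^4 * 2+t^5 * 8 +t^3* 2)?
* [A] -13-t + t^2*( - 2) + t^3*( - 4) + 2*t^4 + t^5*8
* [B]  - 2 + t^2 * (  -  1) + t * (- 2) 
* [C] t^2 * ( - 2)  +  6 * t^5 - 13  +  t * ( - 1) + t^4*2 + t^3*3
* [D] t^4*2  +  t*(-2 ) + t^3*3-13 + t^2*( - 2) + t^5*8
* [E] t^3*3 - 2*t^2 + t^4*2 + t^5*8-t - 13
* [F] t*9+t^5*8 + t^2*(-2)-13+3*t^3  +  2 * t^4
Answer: E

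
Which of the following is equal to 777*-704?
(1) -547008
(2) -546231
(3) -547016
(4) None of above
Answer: 1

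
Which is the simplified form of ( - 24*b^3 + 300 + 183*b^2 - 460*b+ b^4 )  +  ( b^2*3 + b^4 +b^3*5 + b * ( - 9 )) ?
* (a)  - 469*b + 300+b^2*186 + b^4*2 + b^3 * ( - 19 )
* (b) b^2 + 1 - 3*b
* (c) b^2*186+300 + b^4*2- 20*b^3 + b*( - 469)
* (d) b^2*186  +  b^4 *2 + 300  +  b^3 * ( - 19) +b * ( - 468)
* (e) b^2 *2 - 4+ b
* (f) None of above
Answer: a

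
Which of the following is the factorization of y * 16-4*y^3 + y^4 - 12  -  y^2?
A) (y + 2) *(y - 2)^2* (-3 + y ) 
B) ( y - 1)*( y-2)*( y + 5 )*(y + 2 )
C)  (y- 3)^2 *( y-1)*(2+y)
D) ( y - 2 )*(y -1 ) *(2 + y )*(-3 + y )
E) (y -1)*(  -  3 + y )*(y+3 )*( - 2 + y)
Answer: D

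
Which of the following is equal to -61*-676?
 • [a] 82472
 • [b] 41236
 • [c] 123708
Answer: b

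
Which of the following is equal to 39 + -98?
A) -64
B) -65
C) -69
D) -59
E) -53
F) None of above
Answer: D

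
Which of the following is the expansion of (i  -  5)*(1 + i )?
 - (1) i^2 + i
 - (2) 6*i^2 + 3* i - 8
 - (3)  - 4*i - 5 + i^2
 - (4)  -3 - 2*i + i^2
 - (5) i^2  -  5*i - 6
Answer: 3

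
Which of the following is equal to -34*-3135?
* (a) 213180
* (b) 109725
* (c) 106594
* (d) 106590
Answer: d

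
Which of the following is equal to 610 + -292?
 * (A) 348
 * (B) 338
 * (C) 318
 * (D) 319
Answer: C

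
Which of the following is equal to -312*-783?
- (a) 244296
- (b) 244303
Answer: a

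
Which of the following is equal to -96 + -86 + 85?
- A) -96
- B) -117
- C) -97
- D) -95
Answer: C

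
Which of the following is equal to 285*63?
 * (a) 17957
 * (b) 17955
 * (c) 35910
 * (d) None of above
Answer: b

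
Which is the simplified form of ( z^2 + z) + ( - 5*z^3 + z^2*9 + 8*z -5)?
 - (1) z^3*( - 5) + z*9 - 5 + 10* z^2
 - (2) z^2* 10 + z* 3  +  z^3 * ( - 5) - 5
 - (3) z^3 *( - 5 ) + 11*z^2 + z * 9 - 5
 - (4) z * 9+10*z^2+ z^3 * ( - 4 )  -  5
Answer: 1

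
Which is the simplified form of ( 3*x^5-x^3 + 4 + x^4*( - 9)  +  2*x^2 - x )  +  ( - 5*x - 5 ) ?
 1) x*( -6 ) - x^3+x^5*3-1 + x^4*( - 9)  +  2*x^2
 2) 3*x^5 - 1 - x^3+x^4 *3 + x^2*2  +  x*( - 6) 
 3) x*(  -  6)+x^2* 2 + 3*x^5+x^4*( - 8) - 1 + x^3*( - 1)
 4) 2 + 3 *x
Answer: 1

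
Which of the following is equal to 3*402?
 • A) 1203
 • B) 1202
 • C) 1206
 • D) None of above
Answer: C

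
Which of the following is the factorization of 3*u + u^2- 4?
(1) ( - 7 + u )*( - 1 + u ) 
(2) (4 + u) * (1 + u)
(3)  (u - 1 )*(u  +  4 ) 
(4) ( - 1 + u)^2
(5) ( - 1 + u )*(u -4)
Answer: 3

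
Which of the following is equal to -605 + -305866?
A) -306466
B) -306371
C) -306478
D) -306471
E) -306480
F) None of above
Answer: D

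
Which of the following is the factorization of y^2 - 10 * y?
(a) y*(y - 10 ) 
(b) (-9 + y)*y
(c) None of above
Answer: a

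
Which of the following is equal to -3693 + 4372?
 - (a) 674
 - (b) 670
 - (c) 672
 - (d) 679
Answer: d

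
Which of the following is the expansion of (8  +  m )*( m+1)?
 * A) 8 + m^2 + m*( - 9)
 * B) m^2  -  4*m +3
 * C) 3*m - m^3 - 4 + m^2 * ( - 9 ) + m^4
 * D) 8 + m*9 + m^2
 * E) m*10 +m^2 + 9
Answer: D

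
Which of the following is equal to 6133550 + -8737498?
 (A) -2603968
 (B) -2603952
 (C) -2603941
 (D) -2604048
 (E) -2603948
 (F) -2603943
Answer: E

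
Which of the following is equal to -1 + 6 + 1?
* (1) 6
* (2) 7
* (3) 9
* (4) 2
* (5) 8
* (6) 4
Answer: 1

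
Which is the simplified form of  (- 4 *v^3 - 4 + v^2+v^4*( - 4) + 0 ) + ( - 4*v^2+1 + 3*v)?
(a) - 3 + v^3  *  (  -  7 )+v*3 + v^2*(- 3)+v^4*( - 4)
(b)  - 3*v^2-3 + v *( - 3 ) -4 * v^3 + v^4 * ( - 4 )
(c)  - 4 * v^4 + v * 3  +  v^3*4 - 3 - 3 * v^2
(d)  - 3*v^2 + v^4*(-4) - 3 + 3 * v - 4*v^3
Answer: d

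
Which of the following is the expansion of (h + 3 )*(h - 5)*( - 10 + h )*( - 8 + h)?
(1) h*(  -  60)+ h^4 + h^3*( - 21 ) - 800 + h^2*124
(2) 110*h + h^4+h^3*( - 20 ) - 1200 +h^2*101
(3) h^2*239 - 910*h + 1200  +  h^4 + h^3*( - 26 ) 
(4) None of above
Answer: 2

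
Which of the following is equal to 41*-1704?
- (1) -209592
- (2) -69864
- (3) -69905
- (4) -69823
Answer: 2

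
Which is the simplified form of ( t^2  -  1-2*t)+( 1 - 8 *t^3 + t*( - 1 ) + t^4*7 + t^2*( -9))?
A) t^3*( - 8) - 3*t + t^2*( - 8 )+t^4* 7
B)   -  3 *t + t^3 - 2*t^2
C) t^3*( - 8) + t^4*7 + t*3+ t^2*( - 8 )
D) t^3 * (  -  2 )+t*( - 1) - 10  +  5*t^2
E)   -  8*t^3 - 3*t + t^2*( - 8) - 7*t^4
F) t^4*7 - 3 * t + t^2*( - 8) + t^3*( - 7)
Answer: A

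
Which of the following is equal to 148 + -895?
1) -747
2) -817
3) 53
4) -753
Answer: 1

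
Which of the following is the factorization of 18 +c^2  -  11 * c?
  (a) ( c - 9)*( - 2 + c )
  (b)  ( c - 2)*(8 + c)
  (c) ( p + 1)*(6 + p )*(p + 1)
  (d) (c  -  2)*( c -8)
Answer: a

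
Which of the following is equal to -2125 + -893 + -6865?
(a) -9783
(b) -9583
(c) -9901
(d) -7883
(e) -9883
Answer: e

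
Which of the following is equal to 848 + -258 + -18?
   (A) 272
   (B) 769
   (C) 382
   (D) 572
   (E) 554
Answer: D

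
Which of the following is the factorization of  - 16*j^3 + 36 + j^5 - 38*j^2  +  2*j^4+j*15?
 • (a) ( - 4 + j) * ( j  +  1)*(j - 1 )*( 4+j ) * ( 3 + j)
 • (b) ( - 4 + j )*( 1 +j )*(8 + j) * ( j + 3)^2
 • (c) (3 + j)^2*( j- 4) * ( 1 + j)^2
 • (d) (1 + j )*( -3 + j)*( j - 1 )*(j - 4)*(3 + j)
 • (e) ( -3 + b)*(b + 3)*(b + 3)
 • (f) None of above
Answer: f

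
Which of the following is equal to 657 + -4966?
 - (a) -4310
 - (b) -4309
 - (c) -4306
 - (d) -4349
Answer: b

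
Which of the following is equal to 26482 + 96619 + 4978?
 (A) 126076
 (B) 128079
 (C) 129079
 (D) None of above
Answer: B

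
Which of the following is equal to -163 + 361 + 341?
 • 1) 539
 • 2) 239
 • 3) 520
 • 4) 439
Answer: 1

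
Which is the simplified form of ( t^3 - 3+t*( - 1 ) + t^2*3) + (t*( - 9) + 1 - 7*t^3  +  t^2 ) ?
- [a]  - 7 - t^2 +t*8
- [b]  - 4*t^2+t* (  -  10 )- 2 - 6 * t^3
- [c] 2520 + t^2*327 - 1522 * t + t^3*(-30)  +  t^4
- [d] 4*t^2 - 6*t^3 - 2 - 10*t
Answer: d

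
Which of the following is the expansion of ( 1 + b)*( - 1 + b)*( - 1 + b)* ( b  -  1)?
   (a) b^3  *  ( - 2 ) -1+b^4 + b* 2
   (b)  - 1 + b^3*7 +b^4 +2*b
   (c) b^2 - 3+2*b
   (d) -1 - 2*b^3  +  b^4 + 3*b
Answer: a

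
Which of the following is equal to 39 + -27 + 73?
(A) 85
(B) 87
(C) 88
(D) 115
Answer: A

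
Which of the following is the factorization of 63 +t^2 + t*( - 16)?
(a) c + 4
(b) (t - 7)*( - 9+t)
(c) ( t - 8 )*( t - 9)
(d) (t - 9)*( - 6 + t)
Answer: b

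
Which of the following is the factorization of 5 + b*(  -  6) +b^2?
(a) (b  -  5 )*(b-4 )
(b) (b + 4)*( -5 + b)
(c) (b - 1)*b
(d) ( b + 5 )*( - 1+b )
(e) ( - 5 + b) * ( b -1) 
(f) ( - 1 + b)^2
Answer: e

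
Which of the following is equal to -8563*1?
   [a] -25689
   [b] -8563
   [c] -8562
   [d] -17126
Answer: b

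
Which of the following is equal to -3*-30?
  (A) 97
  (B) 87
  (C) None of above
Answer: C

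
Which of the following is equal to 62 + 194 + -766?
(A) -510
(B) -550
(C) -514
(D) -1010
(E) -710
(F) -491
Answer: A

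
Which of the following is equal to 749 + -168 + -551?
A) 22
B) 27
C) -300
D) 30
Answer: D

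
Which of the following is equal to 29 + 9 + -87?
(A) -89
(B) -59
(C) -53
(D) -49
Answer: D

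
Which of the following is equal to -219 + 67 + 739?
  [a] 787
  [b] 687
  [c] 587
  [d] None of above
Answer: c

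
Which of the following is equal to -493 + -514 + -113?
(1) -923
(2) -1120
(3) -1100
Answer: 2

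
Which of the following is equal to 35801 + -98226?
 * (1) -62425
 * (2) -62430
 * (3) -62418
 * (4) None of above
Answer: 1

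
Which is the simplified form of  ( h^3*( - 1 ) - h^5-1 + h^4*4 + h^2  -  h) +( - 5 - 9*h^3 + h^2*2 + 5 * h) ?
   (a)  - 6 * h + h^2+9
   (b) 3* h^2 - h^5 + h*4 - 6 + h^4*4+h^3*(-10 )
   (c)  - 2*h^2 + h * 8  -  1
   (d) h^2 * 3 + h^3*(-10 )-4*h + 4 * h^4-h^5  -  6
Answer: b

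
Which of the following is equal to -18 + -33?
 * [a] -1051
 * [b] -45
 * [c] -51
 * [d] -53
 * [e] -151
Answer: c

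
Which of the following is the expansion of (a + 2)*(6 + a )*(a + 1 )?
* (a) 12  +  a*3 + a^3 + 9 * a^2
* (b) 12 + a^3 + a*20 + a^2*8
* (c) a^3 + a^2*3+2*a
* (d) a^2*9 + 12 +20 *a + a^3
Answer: d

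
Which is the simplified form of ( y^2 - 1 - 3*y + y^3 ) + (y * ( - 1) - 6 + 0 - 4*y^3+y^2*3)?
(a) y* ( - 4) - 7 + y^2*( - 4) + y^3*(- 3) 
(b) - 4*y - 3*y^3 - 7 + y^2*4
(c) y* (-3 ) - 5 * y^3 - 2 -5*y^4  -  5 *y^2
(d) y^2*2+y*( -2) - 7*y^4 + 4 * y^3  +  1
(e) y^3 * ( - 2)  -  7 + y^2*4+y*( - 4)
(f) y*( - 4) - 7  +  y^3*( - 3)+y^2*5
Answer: b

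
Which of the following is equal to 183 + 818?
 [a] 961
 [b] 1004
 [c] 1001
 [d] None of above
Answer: c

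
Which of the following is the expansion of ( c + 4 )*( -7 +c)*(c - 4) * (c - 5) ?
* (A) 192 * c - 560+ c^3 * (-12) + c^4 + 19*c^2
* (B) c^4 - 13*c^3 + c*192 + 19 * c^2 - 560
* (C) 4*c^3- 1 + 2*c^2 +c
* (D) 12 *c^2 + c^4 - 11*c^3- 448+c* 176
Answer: A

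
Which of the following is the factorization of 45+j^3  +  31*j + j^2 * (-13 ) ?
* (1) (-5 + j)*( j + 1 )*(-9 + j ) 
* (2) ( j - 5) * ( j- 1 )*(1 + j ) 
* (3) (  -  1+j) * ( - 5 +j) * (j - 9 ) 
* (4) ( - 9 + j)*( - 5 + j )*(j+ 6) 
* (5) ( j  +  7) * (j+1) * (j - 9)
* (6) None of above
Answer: 1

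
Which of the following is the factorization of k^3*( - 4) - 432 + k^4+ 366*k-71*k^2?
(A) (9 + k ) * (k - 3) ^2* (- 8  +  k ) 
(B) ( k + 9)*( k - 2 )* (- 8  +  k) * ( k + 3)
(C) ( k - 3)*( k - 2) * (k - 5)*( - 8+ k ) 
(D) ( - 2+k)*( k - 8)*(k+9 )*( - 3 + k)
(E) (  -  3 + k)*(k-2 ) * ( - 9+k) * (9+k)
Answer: D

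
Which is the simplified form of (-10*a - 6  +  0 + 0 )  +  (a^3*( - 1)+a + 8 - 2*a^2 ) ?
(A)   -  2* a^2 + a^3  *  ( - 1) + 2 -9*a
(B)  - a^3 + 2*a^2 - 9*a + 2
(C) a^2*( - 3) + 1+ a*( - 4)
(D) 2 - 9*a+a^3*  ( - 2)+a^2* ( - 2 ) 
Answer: A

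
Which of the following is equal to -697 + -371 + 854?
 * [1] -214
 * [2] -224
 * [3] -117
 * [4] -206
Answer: 1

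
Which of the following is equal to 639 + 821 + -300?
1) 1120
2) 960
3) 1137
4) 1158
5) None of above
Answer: 5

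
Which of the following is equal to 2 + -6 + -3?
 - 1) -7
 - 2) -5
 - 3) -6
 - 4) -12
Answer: 1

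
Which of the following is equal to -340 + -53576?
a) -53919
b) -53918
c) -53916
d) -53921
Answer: c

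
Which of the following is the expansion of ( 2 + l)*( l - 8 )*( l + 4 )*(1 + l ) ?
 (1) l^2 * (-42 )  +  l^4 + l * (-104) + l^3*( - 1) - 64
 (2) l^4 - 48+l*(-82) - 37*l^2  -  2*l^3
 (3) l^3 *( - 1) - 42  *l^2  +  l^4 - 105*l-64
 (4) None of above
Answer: 1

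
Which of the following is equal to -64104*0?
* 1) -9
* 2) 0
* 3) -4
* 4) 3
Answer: 2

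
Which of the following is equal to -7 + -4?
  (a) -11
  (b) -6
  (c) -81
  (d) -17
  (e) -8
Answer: a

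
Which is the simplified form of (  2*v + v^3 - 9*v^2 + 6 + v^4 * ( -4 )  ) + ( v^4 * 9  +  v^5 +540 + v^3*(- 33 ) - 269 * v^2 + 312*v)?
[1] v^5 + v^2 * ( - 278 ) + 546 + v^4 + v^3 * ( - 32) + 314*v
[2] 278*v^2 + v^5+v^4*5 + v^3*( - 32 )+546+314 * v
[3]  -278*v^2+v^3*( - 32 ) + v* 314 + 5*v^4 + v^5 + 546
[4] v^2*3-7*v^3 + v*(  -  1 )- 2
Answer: 3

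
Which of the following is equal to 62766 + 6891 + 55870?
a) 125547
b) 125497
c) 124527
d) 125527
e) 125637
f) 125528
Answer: d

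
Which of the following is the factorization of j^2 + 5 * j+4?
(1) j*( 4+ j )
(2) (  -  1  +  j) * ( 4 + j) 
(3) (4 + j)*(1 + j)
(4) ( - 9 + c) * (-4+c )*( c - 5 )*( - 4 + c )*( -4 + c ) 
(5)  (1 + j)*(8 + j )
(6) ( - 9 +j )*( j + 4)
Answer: 3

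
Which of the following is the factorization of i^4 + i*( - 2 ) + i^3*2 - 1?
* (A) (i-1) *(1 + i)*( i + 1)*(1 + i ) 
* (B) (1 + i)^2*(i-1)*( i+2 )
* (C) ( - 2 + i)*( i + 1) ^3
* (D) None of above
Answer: A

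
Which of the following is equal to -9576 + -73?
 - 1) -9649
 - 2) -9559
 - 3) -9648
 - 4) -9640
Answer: 1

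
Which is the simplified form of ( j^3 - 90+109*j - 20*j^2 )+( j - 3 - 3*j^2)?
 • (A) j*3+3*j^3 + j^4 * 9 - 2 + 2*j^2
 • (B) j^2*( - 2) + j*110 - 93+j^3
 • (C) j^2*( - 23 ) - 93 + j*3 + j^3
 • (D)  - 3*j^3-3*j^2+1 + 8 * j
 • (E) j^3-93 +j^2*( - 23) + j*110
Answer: E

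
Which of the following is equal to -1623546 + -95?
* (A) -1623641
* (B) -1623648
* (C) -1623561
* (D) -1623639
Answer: A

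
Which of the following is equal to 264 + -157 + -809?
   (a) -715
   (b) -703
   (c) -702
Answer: c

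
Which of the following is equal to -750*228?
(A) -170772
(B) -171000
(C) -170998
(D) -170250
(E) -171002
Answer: B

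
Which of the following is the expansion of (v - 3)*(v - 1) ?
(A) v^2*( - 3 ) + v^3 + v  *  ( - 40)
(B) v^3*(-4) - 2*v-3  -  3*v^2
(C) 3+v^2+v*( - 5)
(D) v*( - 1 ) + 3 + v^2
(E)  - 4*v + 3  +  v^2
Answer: E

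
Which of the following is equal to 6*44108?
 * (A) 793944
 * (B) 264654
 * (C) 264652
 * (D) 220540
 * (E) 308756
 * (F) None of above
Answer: F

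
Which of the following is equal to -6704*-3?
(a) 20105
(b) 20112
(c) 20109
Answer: b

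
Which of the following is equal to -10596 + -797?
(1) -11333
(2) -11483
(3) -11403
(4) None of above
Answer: 4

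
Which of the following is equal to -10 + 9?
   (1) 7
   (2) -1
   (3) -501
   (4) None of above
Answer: 2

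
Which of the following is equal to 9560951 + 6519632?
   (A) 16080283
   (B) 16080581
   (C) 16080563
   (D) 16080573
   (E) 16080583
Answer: E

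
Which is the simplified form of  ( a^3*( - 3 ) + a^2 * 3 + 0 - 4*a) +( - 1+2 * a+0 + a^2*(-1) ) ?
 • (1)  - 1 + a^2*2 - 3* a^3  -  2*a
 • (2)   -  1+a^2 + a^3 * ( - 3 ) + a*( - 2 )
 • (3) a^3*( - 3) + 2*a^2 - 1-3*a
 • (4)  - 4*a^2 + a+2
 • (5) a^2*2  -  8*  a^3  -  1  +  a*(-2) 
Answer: 1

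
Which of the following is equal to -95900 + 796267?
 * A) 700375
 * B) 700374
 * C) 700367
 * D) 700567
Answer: C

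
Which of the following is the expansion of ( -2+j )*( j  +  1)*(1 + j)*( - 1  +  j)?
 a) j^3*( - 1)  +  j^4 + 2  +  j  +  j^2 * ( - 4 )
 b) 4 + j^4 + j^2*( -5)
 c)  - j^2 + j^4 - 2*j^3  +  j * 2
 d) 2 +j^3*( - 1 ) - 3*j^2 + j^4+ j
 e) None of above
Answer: d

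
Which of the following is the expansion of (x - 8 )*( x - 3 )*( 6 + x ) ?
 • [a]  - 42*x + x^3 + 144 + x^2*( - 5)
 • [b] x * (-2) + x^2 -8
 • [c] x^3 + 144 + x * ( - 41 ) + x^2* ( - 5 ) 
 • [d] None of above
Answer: a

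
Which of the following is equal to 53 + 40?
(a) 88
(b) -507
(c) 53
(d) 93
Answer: d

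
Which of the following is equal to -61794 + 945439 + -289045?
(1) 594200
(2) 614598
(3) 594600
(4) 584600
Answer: 3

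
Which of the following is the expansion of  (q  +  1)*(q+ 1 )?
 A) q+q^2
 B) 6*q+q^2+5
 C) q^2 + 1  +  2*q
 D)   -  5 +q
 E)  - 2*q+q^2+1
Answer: C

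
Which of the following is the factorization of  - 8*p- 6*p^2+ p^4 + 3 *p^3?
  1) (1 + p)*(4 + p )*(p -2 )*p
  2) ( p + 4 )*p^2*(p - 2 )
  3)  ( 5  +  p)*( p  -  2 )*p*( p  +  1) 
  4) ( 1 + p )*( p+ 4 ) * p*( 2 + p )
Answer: 1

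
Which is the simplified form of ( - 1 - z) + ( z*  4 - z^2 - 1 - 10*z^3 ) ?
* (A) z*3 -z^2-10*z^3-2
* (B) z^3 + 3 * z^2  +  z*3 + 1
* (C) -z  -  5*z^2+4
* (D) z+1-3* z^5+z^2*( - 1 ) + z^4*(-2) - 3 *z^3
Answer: A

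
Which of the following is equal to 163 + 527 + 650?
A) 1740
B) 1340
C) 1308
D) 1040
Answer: B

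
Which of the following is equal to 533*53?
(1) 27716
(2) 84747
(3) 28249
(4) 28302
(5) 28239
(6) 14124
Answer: 3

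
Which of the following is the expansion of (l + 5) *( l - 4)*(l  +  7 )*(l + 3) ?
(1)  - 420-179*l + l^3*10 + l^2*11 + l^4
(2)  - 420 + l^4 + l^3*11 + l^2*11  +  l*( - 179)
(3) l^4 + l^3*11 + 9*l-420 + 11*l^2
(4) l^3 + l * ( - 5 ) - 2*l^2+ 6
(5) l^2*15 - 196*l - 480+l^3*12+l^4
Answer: 2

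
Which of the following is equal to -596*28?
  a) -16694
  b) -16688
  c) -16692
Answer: b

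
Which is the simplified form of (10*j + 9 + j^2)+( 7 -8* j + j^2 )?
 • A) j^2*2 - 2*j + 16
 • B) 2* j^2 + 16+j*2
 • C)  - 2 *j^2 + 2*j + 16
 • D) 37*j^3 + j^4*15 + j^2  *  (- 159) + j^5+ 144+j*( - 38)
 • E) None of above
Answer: B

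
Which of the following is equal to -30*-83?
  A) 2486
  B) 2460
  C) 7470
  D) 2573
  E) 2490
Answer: E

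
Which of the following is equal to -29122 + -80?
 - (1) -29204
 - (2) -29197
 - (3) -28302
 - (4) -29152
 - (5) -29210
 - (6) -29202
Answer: 6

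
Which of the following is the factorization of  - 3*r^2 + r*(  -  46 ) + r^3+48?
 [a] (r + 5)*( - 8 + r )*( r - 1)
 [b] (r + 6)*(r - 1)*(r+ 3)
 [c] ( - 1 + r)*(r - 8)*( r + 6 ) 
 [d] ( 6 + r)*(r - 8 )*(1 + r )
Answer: c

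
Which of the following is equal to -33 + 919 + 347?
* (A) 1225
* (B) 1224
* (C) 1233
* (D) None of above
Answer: C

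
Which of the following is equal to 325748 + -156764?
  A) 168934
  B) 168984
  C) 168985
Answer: B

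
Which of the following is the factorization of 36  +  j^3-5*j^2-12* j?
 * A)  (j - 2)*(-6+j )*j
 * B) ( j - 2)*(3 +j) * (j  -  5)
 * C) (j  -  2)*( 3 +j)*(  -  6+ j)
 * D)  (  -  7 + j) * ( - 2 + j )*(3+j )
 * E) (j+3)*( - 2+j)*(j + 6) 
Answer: C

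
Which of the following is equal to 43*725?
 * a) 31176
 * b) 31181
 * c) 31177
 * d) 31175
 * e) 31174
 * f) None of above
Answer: d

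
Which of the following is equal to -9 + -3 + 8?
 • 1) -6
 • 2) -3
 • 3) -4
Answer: 3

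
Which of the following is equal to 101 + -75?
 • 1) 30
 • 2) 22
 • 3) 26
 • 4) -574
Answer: 3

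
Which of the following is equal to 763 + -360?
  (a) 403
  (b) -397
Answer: a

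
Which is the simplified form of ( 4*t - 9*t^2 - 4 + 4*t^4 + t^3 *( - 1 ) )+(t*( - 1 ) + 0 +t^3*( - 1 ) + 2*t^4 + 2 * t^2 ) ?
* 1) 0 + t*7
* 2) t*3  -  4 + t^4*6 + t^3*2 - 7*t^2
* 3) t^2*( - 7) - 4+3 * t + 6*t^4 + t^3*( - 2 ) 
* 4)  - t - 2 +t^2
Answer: 3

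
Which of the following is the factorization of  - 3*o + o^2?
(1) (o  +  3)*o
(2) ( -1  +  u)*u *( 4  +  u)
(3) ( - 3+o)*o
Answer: 3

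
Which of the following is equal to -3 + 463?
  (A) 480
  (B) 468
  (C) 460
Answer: C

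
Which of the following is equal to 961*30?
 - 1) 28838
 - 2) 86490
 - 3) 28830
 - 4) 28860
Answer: 3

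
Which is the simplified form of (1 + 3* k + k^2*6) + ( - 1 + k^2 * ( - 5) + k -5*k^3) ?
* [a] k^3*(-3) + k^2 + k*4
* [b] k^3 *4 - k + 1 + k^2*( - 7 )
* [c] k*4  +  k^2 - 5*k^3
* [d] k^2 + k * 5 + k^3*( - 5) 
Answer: c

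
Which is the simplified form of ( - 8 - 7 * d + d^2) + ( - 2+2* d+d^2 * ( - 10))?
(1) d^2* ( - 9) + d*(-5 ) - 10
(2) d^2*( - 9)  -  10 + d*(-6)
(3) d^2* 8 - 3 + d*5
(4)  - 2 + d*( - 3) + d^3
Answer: 1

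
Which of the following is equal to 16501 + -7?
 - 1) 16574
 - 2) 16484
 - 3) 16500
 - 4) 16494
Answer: 4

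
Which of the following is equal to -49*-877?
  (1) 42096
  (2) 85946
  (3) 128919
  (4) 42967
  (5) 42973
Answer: 5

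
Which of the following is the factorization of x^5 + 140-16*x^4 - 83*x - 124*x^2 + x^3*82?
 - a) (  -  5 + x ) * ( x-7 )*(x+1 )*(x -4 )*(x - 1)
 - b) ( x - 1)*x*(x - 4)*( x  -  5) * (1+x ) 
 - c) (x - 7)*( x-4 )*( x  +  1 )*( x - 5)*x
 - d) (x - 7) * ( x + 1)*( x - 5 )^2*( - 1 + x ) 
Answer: a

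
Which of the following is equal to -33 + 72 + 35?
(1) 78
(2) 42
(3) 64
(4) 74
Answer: 4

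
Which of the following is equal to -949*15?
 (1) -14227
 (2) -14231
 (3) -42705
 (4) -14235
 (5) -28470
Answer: 4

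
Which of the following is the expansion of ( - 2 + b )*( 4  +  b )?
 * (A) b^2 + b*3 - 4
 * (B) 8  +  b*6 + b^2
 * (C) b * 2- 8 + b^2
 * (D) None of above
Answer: C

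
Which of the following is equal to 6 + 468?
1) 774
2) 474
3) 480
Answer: 2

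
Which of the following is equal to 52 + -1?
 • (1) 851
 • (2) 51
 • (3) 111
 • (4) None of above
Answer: 2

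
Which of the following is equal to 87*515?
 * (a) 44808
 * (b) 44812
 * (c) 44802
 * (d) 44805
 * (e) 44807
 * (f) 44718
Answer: d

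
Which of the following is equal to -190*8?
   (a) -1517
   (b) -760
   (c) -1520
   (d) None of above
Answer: c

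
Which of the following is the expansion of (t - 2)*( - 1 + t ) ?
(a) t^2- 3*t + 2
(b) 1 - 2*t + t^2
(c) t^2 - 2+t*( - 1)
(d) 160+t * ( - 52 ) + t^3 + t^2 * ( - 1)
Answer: a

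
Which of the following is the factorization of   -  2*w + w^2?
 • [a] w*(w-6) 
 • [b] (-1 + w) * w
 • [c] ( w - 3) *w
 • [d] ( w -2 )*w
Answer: d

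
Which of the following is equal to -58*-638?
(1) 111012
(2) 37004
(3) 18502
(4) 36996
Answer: 2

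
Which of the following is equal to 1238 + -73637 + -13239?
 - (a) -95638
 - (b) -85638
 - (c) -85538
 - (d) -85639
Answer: b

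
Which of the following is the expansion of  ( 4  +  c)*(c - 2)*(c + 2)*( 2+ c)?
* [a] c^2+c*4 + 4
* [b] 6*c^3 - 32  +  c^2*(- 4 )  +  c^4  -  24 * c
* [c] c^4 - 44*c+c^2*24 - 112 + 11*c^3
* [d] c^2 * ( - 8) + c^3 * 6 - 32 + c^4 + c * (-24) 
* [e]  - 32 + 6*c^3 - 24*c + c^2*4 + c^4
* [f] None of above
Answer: e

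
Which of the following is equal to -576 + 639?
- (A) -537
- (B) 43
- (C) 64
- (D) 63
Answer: D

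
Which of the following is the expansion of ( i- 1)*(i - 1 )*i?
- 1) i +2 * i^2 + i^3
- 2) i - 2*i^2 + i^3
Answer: 2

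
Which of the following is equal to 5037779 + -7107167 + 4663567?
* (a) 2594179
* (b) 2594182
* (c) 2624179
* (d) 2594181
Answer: a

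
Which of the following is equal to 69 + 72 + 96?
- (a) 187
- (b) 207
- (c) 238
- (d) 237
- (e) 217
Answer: d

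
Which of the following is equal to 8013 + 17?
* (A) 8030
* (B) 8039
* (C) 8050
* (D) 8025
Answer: A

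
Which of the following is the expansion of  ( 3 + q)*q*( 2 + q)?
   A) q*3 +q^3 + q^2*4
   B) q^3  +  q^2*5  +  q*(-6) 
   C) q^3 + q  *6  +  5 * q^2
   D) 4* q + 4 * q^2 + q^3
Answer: C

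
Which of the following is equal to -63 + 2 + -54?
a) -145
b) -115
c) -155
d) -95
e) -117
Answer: b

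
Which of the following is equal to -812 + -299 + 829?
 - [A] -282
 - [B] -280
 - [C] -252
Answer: A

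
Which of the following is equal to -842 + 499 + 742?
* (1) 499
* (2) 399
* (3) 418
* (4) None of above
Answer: 2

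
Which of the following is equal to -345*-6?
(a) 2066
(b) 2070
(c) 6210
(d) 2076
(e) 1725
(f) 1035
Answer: b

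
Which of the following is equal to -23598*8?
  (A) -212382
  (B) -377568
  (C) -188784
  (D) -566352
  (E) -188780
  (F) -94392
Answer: C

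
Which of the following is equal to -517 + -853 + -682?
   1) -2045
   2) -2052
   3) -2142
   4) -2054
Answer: 2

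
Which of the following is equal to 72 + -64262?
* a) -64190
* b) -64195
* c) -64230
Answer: a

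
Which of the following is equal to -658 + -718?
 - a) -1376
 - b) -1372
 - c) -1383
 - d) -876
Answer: a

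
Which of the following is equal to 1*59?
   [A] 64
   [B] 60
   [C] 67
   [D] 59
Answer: D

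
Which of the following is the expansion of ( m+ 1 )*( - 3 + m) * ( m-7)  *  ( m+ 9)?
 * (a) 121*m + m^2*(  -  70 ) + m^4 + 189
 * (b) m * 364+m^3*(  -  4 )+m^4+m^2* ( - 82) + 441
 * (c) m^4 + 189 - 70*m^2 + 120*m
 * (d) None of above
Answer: c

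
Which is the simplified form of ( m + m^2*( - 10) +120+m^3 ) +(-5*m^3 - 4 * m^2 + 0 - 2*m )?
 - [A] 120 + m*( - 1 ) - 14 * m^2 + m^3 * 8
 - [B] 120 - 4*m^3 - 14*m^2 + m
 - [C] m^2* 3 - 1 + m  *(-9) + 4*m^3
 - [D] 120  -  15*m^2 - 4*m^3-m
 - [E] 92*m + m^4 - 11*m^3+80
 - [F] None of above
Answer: F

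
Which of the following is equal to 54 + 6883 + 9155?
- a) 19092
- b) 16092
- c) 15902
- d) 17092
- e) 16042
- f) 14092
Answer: b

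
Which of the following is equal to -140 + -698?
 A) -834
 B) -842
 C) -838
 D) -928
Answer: C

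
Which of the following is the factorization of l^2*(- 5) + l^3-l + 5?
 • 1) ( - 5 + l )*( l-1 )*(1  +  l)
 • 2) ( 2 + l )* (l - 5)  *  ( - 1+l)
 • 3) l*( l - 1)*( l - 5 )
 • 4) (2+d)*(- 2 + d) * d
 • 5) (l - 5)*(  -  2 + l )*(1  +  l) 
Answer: 1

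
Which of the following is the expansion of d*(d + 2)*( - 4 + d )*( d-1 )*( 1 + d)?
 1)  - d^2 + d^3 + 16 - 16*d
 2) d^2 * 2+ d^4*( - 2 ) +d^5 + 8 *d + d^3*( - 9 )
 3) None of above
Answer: 2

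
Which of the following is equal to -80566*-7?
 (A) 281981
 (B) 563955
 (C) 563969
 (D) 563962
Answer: D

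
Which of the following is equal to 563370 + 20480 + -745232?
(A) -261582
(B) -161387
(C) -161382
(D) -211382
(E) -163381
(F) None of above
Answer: C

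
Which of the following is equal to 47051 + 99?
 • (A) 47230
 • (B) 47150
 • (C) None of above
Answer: B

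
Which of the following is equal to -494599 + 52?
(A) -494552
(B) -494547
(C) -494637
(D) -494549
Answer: B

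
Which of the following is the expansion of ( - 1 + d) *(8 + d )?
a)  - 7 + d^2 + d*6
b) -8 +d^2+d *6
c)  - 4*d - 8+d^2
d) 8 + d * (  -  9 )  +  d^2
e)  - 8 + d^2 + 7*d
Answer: e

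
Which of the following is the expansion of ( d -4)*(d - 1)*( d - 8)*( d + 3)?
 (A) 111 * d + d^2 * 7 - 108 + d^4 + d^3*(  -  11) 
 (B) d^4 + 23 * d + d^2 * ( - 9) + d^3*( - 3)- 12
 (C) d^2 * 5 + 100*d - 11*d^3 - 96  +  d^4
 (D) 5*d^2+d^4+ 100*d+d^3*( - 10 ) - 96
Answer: D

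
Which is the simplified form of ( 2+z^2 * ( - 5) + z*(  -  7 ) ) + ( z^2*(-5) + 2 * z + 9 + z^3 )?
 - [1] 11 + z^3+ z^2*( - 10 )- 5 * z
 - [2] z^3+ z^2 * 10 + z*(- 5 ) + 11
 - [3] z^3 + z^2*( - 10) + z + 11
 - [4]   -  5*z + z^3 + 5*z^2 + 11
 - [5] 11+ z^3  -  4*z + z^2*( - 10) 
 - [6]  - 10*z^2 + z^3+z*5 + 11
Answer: 1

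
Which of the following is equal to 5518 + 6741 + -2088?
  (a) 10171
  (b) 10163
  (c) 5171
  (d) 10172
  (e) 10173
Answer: a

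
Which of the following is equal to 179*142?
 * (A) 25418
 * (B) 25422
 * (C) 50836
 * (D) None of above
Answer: A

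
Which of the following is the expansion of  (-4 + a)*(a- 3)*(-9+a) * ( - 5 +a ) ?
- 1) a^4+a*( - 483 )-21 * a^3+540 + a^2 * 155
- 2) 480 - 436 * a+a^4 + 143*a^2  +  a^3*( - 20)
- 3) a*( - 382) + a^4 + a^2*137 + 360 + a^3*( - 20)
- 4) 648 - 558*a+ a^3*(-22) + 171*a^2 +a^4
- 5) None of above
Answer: 1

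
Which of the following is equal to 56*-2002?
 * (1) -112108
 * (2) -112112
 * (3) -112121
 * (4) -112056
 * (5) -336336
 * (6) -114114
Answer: 2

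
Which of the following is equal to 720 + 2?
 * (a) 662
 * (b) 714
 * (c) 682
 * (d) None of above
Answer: d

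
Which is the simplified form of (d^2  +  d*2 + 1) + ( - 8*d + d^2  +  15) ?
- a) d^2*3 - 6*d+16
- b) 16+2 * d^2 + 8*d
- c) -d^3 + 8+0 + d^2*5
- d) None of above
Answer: d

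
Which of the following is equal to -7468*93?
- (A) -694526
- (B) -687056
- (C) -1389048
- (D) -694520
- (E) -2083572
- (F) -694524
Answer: F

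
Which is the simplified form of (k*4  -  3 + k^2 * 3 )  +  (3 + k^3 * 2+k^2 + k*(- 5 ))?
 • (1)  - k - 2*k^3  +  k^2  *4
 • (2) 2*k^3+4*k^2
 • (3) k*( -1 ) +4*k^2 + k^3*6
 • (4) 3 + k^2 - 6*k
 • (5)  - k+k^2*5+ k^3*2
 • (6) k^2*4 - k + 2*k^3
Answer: 6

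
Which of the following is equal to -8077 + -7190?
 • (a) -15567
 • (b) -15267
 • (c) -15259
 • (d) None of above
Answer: b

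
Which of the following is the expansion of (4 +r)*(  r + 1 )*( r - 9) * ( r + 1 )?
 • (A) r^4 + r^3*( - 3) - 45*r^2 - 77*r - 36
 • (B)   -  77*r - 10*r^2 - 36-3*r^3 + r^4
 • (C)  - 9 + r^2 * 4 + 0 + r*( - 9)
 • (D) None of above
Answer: A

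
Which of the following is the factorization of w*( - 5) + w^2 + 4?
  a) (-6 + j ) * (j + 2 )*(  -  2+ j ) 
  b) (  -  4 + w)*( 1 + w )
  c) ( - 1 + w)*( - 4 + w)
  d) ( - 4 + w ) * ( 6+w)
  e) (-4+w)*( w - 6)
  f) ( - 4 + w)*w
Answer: c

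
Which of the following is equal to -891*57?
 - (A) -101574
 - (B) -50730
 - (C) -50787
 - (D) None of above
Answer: C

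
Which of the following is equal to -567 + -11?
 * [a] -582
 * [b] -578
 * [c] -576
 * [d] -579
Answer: b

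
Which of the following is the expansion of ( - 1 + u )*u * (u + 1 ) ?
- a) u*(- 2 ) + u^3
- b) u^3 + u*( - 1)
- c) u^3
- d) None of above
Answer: b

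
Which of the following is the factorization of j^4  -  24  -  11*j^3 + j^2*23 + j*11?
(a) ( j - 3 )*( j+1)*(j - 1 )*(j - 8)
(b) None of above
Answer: a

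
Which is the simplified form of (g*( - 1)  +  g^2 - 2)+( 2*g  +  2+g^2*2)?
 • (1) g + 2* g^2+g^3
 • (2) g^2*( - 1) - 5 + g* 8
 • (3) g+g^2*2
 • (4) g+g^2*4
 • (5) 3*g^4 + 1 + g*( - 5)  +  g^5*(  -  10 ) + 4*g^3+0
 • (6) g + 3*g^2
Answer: 6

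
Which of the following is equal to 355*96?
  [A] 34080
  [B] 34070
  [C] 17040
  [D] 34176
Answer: A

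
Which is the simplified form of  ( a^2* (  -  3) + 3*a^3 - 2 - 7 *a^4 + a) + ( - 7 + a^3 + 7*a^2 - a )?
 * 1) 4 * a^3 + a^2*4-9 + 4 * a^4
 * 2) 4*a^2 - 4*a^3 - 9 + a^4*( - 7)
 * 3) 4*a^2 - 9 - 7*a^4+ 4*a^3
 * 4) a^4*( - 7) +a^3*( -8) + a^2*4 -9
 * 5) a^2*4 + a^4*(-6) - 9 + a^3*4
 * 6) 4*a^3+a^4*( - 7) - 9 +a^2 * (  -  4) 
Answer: 3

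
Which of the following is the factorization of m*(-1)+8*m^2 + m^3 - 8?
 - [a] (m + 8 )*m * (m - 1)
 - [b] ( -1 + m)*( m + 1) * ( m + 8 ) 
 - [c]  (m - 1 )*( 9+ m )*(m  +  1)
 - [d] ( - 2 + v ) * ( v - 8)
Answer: b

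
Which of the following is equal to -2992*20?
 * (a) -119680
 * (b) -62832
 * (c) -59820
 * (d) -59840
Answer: d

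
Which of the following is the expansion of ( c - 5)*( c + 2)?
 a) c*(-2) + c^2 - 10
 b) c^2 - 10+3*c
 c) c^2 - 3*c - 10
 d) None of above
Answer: c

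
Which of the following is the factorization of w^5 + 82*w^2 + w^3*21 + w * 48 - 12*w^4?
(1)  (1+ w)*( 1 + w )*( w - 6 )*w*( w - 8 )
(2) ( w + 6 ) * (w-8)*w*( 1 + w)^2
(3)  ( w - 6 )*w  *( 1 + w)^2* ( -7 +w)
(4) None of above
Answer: 1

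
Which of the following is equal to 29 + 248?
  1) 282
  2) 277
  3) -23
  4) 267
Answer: 2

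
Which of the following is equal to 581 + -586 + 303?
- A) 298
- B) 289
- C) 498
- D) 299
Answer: A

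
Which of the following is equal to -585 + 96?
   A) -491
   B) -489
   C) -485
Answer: B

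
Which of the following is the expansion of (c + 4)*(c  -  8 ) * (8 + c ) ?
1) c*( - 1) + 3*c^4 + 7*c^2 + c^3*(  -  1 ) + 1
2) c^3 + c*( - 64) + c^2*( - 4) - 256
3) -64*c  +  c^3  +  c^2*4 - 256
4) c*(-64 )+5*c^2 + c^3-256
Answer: 3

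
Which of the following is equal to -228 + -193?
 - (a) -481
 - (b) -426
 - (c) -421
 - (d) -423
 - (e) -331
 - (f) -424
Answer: c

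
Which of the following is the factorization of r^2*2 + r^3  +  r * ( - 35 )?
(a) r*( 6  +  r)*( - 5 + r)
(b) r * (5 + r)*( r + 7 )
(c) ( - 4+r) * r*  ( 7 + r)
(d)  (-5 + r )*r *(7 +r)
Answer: d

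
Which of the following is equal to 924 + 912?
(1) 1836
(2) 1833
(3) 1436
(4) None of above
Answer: 1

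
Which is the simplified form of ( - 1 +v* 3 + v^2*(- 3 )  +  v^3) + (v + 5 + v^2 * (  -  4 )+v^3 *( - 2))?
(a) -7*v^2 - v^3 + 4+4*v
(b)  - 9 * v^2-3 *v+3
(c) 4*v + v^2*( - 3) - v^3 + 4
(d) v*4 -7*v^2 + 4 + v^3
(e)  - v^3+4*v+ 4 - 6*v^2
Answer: a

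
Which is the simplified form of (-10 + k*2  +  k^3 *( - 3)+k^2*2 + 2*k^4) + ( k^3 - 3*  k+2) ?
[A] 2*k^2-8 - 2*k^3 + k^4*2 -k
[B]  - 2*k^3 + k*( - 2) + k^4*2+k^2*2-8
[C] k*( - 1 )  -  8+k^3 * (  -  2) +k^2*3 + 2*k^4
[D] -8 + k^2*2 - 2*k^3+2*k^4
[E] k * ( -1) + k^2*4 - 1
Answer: A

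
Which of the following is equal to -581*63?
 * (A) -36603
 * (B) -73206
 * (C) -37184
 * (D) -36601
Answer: A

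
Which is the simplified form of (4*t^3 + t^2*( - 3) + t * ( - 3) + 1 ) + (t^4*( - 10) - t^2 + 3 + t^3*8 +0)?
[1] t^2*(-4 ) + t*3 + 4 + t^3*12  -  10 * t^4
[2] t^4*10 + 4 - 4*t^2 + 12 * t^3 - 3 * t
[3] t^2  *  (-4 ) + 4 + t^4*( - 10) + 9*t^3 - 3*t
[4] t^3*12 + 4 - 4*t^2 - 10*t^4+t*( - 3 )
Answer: 4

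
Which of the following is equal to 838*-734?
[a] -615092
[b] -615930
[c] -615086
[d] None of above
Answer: a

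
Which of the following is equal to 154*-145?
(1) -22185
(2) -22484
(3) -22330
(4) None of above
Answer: 3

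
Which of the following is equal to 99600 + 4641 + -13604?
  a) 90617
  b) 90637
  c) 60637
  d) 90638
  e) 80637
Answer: b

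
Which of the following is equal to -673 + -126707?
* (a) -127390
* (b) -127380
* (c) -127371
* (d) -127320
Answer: b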